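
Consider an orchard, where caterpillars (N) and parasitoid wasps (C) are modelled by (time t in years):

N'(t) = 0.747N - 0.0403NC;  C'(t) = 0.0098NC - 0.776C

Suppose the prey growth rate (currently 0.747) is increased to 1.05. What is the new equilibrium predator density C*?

At the interior fixed point, setting dN/dt = 0 with N > 0 fixes C* = (prey growth rate)/(NC coefficient) — independent of the other coefficients.
With the change, C* = 1.05/0.0403 = 26.1; it rises from 18.5.

C* ≈ 26.1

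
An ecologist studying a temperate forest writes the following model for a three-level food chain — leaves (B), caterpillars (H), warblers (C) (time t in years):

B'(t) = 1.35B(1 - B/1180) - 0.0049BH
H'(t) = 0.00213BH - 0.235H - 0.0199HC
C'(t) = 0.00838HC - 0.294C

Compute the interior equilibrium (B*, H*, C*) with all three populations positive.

From dC/dt = 0: 0.00838H* = 0.294, so H* = 35.1.
From dB/dt = 0: 1.35(1 - B*/1180) = 0.0049·35.1, giving B* = 1180·(1 - 0.127) = 1030.
From dH/dt = 0: 0.00213·1030 - 0.235 = 0.0199C*, so C* = 1.96/0.0199 = 98.4.

B* ≈ 1030, H* ≈ 35.1, C* ≈ 98.4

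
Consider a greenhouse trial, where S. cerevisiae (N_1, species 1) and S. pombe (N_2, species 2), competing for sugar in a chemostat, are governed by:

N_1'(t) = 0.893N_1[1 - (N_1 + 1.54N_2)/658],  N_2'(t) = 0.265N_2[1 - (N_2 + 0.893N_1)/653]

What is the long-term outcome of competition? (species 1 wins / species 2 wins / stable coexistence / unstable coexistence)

species 2 excludes species 1

Compare the nullcline intercepts: K1/α12 = 658/1.54 = 427 < K2 = 653; K2/α21 = 653/0.893 = 731 > K1 = 658.
Since the inequalities point opposite ways, species 2 can invade but species 1 cannot.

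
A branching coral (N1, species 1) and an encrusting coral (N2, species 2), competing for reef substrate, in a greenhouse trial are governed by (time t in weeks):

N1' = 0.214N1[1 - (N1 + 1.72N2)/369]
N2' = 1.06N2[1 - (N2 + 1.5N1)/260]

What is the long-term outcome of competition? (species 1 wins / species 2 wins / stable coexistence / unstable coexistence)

Compare the nullcline intercepts: K1/α12 = 369/1.72 = 215 < K2 = 260; K2/α21 = 260/1.5 = 173 < K1 = 369.
Since both are reversed, neither can invade when rare; the interior point is a saddle.

unstable coexistence (outcome depends on initial conditions)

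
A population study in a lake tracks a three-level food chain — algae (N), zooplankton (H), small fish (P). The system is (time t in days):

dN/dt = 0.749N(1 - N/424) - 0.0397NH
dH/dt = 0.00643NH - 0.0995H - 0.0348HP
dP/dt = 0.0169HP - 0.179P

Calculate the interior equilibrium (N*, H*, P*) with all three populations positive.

N* ≈ 186, H* ≈ 10.6, P* ≈ 31.5

From dP/dt = 0: 0.0169H* = 0.179, so H* = 10.6.
From dN/dt = 0: 0.749(1 - N*/424) = 0.0397·10.6, giving N* = 424·(1 - 0.561) = 186.
From dH/dt = 0: 0.00643·186 - 0.0995 = 0.0348P*, so P* = 1.1/0.0348 = 31.5.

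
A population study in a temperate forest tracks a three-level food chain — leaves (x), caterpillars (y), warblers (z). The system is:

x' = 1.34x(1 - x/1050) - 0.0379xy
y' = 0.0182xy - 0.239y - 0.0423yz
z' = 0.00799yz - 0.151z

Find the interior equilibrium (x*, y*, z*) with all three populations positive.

From dz/dt = 0: 0.00799y* = 0.151, so y* = 18.9.
From dx/dt = 0: 1.34(1 - x*/1050) = 0.0379·18.9, giving x* = 1050·(1 - 0.535) = 489.
From dy/dt = 0: 0.0182·489 - 0.239 = 0.0423z*, so z* = 8.66/0.0423 = 205.

x* ≈ 489, y* ≈ 18.9, z* ≈ 205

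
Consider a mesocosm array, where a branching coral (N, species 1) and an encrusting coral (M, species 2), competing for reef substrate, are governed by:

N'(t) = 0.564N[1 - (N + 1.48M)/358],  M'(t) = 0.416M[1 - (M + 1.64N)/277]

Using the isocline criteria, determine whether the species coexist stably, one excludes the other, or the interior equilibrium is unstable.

Compare the nullcline intercepts: K1/α12 = 358/1.48 = 242 < K2 = 277; K2/α21 = 277/1.64 = 169 < K1 = 358.
Since both are reversed, neither can invade when rare; the interior point is a saddle.

unstable coexistence (outcome depends on initial conditions)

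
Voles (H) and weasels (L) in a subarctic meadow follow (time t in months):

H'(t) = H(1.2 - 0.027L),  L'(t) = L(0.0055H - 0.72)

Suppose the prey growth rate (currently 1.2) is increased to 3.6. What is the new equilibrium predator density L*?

L* ≈ 133

At the interior fixed point, setting dH/dt = 0 with H > 0 fixes L* = (prey growth rate)/(HL coefficient) — independent of the other coefficients.
With the change, L* = 3.6/0.027 = 133; it rises from 44.4.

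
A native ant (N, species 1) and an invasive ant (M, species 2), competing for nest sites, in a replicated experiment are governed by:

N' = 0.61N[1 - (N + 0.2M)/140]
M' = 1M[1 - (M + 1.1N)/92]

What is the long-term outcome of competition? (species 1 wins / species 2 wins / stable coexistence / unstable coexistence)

species 1 excludes species 2

Compare the nullcline intercepts: K1/α12 = 140/0.2 = 700 > K2 = 92; K2/α21 = 92/1.1 = 83.6 < K1 = 140.
Since the inequalities point opposite ways, species 1 can invade but species 2 cannot.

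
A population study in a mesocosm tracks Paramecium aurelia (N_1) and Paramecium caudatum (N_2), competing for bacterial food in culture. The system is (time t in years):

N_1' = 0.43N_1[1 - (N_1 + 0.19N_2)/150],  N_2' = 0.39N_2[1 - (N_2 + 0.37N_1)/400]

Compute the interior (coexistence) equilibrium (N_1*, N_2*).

Setting both brackets to zero gives the nullclines N_1 + 0.19N_2 = 150 and 0.37N_1 + N_2 = 400.
Substituting N_2 = 400 - 0.37N_1 into the first: N_1(1 - 0.19·0.37) = 150 - 0.19·400.
So N_1* = 74/0.93 = 79.6, and then N_2* = 400 - 0.37·79.6 = 371.

N_1* ≈ 79.6, N_2* ≈ 371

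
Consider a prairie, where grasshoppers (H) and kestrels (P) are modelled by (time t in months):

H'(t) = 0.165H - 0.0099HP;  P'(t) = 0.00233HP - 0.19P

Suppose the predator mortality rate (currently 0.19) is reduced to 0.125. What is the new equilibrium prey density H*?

At the interior fixed point, setting dP/dt = 0 with P > 0 fixes H* = (predator death rate)/(HP coefficient) — independent of the other coefficients.
With the change, H* = 0.125/0.00233 = 53.6; it falls from 81.5.

H* ≈ 53.6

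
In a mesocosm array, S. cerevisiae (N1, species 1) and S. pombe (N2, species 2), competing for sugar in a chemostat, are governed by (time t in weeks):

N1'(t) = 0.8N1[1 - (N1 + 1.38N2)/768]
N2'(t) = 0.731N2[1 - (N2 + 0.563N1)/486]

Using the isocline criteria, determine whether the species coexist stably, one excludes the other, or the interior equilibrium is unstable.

Compare the nullcline intercepts: K1/α12 = 768/1.38 = 557 > K2 = 486; K2/α21 = 486/0.563 = 863 > K1 = 768.
Since both inequalities hold, each species can invade when rare, so the interior equilibrium is stable.

stable coexistence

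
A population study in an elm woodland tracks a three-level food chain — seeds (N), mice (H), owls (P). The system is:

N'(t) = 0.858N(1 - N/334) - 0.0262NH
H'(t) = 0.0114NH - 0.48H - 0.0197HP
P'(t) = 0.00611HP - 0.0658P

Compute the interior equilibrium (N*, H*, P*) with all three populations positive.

N* ≈ 224, H* ≈ 10.8, P* ≈ 105

From dP/dt = 0: 0.00611H* = 0.0658, so H* = 10.8.
From dN/dt = 0: 0.858(1 - N*/334) = 0.0262·10.8, giving N* = 334·(1 - 0.329) = 224.
From dH/dt = 0: 0.0114·224 - 0.48 = 0.0197P*, so P* = 2.08/0.0197 = 105.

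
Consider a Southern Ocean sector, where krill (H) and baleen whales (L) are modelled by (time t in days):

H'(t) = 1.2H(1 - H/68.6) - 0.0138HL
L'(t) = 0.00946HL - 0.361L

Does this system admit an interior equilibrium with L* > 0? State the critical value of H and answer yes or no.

Threshold H = 38.2; K > 38.2, so yes, the predator persists.

The predator equation gives dL/dt > 0 only when H > 0.361/0.00946 = 38.2.
Without the predator, H → K = 68.6. Since 68.6 > 38.2, the predator can invade and persist.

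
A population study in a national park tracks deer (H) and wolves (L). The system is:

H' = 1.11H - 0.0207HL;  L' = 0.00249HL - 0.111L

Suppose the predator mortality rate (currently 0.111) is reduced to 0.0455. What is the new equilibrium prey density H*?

At the interior fixed point, setting dL/dt = 0 with L > 0 fixes H* = (predator death rate)/(HL coefficient) — independent of the other coefficients.
With the change, H* = 0.0455/0.00249 = 18.3; it falls from 44.6.

H* ≈ 18.3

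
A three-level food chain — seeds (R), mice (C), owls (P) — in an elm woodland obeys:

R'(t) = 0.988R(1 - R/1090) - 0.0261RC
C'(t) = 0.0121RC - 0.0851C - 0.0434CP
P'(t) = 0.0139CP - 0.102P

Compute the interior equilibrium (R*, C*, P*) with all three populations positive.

R* ≈ 879, C* ≈ 7.34, P* ≈ 243

From dP/dt = 0: 0.0139C* = 0.102, so C* = 7.34.
From dR/dt = 0: 0.988(1 - R*/1090) = 0.0261·7.34, giving R* = 1090·(1 - 0.194) = 879.
From dC/dt = 0: 0.0121·879 - 0.0851 = 0.0434P*, so P* = 10.5/0.0434 = 243.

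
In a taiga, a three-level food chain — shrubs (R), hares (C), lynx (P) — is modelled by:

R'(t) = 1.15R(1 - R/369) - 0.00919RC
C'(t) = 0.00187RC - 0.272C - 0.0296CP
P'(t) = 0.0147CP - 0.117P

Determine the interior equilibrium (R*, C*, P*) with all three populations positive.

R* ≈ 346, C* ≈ 7.96, P* ≈ 12.6

From dP/dt = 0: 0.0147C* = 0.117, so C* = 7.96.
From dR/dt = 0: 1.15(1 - R*/369) = 0.00919·7.96, giving R* = 369·(1 - 0.0636) = 346.
From dC/dt = 0: 0.00187·346 - 0.272 = 0.0296P*, so P* = 0.374/0.0296 = 12.6.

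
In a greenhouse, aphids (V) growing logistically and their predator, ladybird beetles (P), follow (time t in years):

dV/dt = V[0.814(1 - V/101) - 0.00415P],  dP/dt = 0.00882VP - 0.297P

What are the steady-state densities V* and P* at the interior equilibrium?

V* ≈ 33.7, P* ≈ 131

From dP/dt = 0 with P > 0: 0.00882V* = 0.297, so V* = 33.7.
Substitute into dV/dt = 0: 0.814(1 - 33.7/101) = 0.00415P*.
The bracket is 0.667, giving P* = 0.543/0.00415 = 131.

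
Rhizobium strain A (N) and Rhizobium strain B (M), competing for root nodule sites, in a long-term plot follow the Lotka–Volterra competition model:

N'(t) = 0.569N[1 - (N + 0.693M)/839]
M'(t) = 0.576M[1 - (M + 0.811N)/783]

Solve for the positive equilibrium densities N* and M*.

Setting both brackets to zero gives the nullclines N + 0.693M = 839 and 0.811N + M = 783.
Substituting M = 783 - 0.811N into the first: N(1 - 0.693·0.811) = 839 - 0.693·783.
So N* = 296/0.438 = 677, and then M* = 783 - 0.811·677 = 234.

N* ≈ 677, M* ≈ 234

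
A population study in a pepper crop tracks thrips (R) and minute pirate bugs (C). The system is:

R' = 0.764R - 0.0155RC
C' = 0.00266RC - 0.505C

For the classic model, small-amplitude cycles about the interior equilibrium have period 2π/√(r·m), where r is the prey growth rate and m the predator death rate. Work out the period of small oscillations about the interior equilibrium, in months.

Here r = 0.764 and m = 0.505, so r·m = 0.386.
ω = √0.386 = 0.621 per month, hence T = 2π/ω ≈ 10.1 months.

T ≈ 10.1 months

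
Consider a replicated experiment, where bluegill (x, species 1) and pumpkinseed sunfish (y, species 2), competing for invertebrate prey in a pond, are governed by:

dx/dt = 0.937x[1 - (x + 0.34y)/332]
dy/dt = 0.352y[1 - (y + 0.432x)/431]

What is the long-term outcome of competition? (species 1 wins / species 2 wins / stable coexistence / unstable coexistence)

stable coexistence

Compare the nullcline intercepts: K1/α12 = 332/0.34 = 976 > K2 = 431; K2/α21 = 431/0.432 = 998 > K1 = 332.
Since both inequalities hold, each species can invade when rare, so the interior equilibrium is stable.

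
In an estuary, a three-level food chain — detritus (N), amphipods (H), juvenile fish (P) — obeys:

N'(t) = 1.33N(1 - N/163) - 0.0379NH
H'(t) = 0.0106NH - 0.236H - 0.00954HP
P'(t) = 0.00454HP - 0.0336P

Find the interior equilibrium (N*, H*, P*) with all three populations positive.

From dP/dt = 0: 0.00454H* = 0.0336, so H* = 7.4.
From dN/dt = 0: 1.33(1 - N*/163) = 0.0379·7.4, giving N* = 163·(1 - 0.211) = 129.
From dH/dt = 0: 0.0106·129 - 0.236 = 0.00954P*, so P* = 1.13/0.00954 = 118.

N* ≈ 129, H* ≈ 7.4, P* ≈ 118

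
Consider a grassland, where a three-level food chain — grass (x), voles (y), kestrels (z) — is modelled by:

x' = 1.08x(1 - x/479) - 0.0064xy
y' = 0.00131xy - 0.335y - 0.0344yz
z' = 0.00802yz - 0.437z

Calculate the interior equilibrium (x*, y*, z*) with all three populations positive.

x* ≈ 324, y* ≈ 54.5, z* ≈ 2.61

From dz/dt = 0: 0.00802y* = 0.437, so y* = 54.5.
From dx/dt = 0: 1.08(1 - x*/479) = 0.0064·54.5, giving x* = 479·(1 - 0.323) = 324.
From dy/dt = 0: 0.00131·324 - 0.335 = 0.0344z*, so z* = 0.0899/0.0344 = 2.61.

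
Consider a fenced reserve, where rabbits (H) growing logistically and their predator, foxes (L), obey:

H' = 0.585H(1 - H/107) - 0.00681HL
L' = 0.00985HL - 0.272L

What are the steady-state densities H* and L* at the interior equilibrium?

H* ≈ 27.6, L* ≈ 63.7

From dL/dt = 0 with L > 0: 0.00985H* = 0.272, so H* = 27.6.
Substitute into dH/dt = 0: 0.585(1 - 27.6/107) = 0.00681L*.
The bracket is 0.742, giving L* = 0.434/0.00681 = 63.7.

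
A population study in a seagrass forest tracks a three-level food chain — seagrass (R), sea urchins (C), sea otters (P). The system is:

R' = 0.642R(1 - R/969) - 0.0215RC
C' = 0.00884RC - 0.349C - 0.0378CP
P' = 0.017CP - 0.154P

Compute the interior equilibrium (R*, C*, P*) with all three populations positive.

From dP/dt = 0: 0.017C* = 0.154, so C* = 9.06.
From dR/dt = 0: 0.642(1 - R*/969) = 0.0215·9.06, giving R* = 969·(1 - 0.303) = 675.
From dC/dt = 0: 0.00884·675 - 0.349 = 0.0378P*, so P* = 5.62/0.0378 = 149.

R* ≈ 675, C* ≈ 9.06, P* ≈ 149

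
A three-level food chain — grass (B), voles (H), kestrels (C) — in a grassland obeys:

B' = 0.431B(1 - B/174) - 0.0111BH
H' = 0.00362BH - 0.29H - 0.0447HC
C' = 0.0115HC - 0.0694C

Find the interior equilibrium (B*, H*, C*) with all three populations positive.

From dC/dt = 0: 0.0115H* = 0.0694, so H* = 6.03.
From dB/dt = 0: 0.431(1 - B*/174) = 0.0111·6.03, giving B* = 174·(1 - 0.155) = 147.
From dH/dt = 0: 0.00362·147 - 0.29 = 0.0447C*, so C* = 0.242/0.0447 = 5.41.

B* ≈ 147, H* ≈ 6.03, C* ≈ 5.41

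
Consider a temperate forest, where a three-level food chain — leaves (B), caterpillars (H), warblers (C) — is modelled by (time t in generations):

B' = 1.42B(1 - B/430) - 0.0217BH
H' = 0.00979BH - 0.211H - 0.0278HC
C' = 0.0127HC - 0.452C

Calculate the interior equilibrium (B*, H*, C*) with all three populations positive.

From dC/dt = 0: 0.0127H* = 0.452, so H* = 35.6.
From dB/dt = 0: 1.42(1 - B*/430) = 0.0217·35.6, giving B* = 430·(1 - 0.544) = 196.
From dH/dt = 0: 0.00979·196 - 0.211 = 0.0278C*, so C* = 1.71/0.0278 = 61.5.

B* ≈ 196, H* ≈ 35.6, C* ≈ 61.5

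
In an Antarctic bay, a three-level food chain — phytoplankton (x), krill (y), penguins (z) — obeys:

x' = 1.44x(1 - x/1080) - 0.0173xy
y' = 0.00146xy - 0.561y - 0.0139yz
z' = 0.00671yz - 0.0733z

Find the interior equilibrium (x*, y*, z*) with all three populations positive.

x* ≈ 938, y* ≈ 10.9, z* ≈ 58.2

From dz/dt = 0: 0.00671y* = 0.0733, so y* = 10.9.
From dx/dt = 0: 1.44(1 - x*/1080) = 0.0173·10.9, giving x* = 1080·(1 - 0.131) = 938.
From dy/dt = 0: 0.00146·938 - 0.561 = 0.0139z*, so z* = 0.809/0.0139 = 58.2.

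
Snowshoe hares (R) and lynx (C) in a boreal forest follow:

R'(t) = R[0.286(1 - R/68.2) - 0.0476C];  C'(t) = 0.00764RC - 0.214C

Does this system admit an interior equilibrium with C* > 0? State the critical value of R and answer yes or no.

The predator equation gives dC/dt > 0 only when R > 0.214/0.00764 = 28.
Without the predator, R → K = 68.2. Since 68.2 > 28, the predator can invade and persist.

Threshold R = 28; K > 28, so yes, the predator persists.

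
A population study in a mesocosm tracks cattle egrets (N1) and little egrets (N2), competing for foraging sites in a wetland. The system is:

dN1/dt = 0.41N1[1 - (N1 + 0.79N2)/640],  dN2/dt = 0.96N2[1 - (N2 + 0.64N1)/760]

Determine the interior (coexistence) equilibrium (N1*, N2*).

N1* ≈ 80.1, N2* ≈ 709

Setting both brackets to zero gives the nullclines N1 + 0.79N2 = 640 and 0.64N1 + N2 = 760.
Substituting N2 = 760 - 0.64N1 into the first: N1(1 - 0.79·0.64) = 640 - 0.79·760.
So N1* = 39.6/0.494 = 80.1, and then N2* = 760 - 0.64·80.1 = 709.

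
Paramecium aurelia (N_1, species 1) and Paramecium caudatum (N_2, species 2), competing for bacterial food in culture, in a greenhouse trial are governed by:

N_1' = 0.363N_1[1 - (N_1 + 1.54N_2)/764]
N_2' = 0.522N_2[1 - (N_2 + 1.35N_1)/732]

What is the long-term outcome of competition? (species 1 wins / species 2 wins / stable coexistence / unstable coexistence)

unstable coexistence (outcome depends on initial conditions)

Compare the nullcline intercepts: K1/α12 = 764/1.54 = 496 < K2 = 732; K2/α21 = 732/1.35 = 542 < K1 = 764.
Since both are reversed, neither can invade when rare; the interior point is a saddle.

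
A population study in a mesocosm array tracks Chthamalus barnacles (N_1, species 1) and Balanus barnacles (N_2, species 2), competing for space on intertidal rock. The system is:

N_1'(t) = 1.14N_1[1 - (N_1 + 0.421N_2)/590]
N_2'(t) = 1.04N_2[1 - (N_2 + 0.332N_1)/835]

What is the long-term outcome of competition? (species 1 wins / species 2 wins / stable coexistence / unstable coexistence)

Compare the nullcline intercepts: K1/α12 = 590/0.421 = 1400 > K2 = 835; K2/α21 = 835/0.332 = 2520 > K1 = 590.
Since both inequalities hold, each species can invade when rare, so the interior equilibrium is stable.

stable coexistence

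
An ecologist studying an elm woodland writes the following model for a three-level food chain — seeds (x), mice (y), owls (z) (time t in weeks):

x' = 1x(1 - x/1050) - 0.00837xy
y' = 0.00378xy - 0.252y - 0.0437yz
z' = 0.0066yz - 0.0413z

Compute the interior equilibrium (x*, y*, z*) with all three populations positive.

x* ≈ 995, y* ≈ 6.26, z* ≈ 80.3

From dz/dt = 0: 0.0066y* = 0.0413, so y* = 6.26.
From dx/dt = 0: 1(1 - x*/1050) = 0.00837·6.26, giving x* = 1050·(1 - 0.0524) = 995.
From dy/dt = 0: 0.00378·995 - 0.252 = 0.0437z*, so z* = 3.51/0.0437 = 80.3.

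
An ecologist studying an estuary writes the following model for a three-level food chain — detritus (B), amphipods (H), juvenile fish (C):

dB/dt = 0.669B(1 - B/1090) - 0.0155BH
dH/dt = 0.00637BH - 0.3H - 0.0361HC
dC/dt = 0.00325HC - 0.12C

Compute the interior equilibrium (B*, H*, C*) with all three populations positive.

From dC/dt = 0: 0.00325H* = 0.12, so H* = 36.9.
From dB/dt = 0: 0.669(1 - B*/1090) = 0.0155·36.9, giving B* = 1090·(1 - 0.855) = 158.
From dH/dt = 0: 0.00637·158 - 0.3 = 0.0361C*, so C* = 0.704/0.0361 = 19.5.

B* ≈ 158, H* ≈ 36.9, C* ≈ 19.5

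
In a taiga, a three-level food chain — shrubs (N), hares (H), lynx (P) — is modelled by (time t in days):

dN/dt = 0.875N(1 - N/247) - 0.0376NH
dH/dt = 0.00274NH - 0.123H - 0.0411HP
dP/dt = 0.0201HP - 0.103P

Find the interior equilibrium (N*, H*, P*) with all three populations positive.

N* ≈ 193, H* ≈ 5.12, P* ≈ 9.85

From dP/dt = 0: 0.0201H* = 0.103, so H* = 5.12.
From dN/dt = 0: 0.875(1 - N*/247) = 0.0376·5.12, giving N* = 247·(1 - 0.22) = 193.
From dH/dt = 0: 0.00274·193 - 0.123 = 0.0411P*, so P* = 0.405/0.0411 = 9.85.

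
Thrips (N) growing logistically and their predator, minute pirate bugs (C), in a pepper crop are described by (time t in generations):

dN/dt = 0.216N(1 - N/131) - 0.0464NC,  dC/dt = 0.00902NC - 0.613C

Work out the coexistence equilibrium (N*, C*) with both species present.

N* ≈ 68, C* ≈ 2.24

From dC/dt = 0 with C > 0: 0.00902N* = 0.613, so N* = 68.
Substitute into dN/dt = 0: 0.216(1 - 68/131) = 0.0464C*.
The bracket is 0.481, giving C* = 0.104/0.0464 = 2.24.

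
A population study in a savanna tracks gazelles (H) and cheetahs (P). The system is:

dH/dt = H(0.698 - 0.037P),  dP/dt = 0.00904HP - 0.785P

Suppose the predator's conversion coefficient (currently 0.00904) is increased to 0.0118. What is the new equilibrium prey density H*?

At the interior fixed point, setting dP/dt = 0 with P > 0 fixes H* = (predator death rate)/(HP coefficient) — independent of the other coefficients.
With the change, H* = 0.785/0.0118 = 66.5; it falls from 86.8.

H* ≈ 66.5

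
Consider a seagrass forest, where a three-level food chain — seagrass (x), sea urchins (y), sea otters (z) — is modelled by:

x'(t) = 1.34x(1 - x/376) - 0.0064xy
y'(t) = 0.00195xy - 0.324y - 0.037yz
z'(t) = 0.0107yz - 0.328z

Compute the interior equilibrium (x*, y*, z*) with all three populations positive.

From dz/dt = 0: 0.0107y* = 0.328, so y* = 30.7.
From dx/dt = 0: 1.34(1 - x*/376) = 0.0064·30.7, giving x* = 376·(1 - 0.146) = 321.
From dy/dt = 0: 0.00195·321 - 0.324 = 0.037z*, so z* = 0.302/0.037 = 8.16.

x* ≈ 321, y* ≈ 30.7, z* ≈ 8.16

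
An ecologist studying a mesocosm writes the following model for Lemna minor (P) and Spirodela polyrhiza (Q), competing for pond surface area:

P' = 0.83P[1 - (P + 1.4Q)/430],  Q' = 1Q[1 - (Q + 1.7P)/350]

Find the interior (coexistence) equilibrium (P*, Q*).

Setting both brackets to zero gives the nullclines P + 1.4Q = 430 and 1.7P + Q = 350.
Substituting Q = 350 - 1.7P into the first: P(1 - 1.4·1.7) = 430 - 1.4·350.
So P* = -60/-1.38 = 43.5, and then Q* = 350 - 1.7·43.5 = 276.

P* ≈ 43.5, Q* ≈ 276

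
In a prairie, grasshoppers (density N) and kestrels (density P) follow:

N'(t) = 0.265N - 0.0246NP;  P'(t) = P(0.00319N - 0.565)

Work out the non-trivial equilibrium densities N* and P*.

Set dP/dt = 0 with P > 0: 0.00319N - 0.565 = 0, so N* = 0.565/0.00319 = 177.
Set dN/dt = 0 with N > 0: 0.265 - 0.0246P = 0, so P* = 0.265/0.0246 = 10.8.

N* ≈ 177, P* ≈ 10.8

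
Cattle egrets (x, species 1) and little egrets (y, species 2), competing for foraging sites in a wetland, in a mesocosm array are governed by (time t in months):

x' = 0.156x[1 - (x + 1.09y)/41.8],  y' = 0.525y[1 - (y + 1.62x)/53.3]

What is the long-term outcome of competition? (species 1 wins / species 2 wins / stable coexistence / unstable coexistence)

unstable coexistence (outcome depends on initial conditions)

Compare the nullcline intercepts: K1/α12 = 41.8/1.09 = 38.3 < K2 = 53.3; K2/α21 = 53.3/1.62 = 32.9 < K1 = 41.8.
Since both are reversed, neither can invade when rare; the interior point is a saddle.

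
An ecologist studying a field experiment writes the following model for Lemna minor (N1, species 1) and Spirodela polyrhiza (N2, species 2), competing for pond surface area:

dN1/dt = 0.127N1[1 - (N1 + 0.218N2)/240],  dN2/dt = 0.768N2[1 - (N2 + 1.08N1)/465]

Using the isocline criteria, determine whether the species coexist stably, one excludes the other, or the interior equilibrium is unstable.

Compare the nullcline intercepts: K1/α12 = 240/0.218 = 1100 > K2 = 465; K2/α21 = 465/1.08 = 431 > K1 = 240.
Since both inequalities hold, each species can invade when rare, so the interior equilibrium is stable.

stable coexistence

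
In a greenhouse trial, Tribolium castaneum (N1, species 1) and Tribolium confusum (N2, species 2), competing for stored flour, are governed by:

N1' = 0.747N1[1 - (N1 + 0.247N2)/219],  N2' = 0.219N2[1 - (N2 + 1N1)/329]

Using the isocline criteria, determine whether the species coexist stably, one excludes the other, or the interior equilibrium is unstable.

Compare the nullcline intercepts: K1/α12 = 219/0.247 = 887 > K2 = 329; K2/α21 = 329/1 = 329 > K1 = 219.
Since both inequalities hold, each species can invade when rare, so the interior equilibrium is stable.

stable coexistence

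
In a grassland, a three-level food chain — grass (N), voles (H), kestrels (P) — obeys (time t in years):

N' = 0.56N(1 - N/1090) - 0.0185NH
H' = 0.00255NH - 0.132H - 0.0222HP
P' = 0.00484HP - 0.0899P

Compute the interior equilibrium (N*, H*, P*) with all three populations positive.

From dP/dt = 0: 0.00484H* = 0.0899, so H* = 18.6.
From dN/dt = 0: 0.56(1 - N*/1090) = 0.0185·18.6, giving N* = 1090·(1 - 0.614) = 421.
From dH/dt = 0: 0.00255·421 - 0.132 = 0.0222P*, so P* = 0.942/0.0222 = 42.4.

N* ≈ 421, H* ≈ 18.6, P* ≈ 42.4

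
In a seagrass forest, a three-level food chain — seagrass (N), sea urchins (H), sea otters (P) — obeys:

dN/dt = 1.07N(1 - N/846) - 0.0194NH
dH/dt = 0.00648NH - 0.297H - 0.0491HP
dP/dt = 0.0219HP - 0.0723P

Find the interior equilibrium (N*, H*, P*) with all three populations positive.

N* ≈ 795, H* ≈ 3.3, P* ≈ 98.9

From dP/dt = 0: 0.0219H* = 0.0723, so H* = 3.3.
From dN/dt = 0: 1.07(1 - N*/846) = 0.0194·3.3, giving N* = 846·(1 - 0.0599) = 795.
From dH/dt = 0: 0.00648·795 - 0.297 = 0.0491P*, so P* = 4.86/0.0491 = 98.9.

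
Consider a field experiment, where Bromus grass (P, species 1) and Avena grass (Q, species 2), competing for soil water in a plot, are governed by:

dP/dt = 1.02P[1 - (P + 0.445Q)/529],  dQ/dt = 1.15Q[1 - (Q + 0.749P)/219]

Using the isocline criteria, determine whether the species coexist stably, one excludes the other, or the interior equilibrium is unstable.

species 1 excludes species 2

Compare the nullcline intercepts: K1/α12 = 529/0.445 = 1190 > K2 = 219; K2/α21 = 219/0.749 = 292 < K1 = 529.
Since the inequalities point opposite ways, species 1 can invade but species 2 cannot.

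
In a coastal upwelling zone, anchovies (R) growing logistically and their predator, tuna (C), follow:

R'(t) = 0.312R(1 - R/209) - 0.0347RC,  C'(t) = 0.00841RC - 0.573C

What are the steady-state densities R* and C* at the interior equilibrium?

From dC/dt = 0 with C > 0: 0.00841R* = 0.573, so R* = 68.1.
Substitute into dR/dt = 0: 0.312(1 - 68.1/209) = 0.0347C*.
The bracket is 0.674, giving C* = 0.21/0.0347 = 6.06.

R* ≈ 68.1, C* ≈ 6.06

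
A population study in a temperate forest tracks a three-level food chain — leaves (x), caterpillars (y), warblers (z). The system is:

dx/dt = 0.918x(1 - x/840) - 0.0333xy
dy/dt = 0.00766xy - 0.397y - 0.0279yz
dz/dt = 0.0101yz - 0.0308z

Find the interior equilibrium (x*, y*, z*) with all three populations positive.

From dz/dt = 0: 0.0101y* = 0.0308, so y* = 3.05.
From dx/dt = 0: 0.918(1 - x*/840) = 0.0333·3.05, giving x* = 840·(1 - 0.111) = 747.
From dy/dt = 0: 0.00766·747 - 0.397 = 0.0279z*, so z* = 5.33/0.0279 = 191.

x* ≈ 747, y* ≈ 3.05, z* ≈ 191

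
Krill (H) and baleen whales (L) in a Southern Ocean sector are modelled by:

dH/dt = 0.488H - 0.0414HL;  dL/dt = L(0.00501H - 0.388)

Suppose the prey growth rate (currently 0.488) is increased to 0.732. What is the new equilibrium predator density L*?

L* ≈ 17.7

At the interior fixed point, setting dH/dt = 0 with H > 0 fixes L* = (prey growth rate)/(HL coefficient) — independent of the other coefficients.
With the change, L* = 0.732/0.0414 = 17.7; it rises from 11.8.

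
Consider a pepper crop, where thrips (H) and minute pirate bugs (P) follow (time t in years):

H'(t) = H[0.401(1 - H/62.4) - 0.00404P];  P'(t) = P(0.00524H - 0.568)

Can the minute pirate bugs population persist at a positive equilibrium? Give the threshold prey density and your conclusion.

Threshold H = 108; K < 108, so no, the predator goes extinct.

The predator equation gives dP/dt > 0 only when H > 0.568/0.00524 = 108.
Without the predator, H → K = 62.4. Since 62.4 < 108, the predator cannot invade.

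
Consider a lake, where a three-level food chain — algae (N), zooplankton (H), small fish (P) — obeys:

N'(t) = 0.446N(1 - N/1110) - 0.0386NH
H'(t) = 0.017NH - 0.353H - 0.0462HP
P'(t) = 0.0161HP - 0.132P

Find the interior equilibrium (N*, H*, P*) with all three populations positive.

N* ≈ 322, H* ≈ 8.2, P* ≈ 111

From dP/dt = 0: 0.0161H* = 0.132, so H* = 8.2.
From dN/dt = 0: 0.446(1 - N*/1110) = 0.0386·8.2, giving N* = 1110·(1 - 0.71) = 322.
From dH/dt = 0: 0.017·322 - 0.353 = 0.0462P*, so P* = 5.13/0.0462 = 111.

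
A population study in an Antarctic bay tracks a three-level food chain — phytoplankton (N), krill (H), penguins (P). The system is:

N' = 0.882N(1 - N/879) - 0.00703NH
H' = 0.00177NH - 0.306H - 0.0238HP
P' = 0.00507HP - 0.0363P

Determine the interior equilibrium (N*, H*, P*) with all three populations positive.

N* ≈ 829, H* ≈ 7.16, P* ≈ 48.8

From dP/dt = 0: 0.00507H* = 0.0363, so H* = 7.16.
From dN/dt = 0: 0.882(1 - N*/879) = 0.00703·7.16, giving N* = 879·(1 - 0.0571) = 829.
From dH/dt = 0: 0.00177·829 - 0.306 = 0.0238P*, so P* = 1.16/0.0238 = 48.8.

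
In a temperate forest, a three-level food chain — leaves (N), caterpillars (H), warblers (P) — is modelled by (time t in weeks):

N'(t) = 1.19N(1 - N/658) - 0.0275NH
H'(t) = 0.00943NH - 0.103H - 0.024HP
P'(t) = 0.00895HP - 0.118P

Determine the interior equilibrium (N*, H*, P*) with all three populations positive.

From dP/dt = 0: 0.00895H* = 0.118, so H* = 13.2.
From dN/dt = 0: 1.19(1 - N*/658) = 0.0275·13.2, giving N* = 658·(1 - 0.305) = 458.
From dH/dt = 0: 0.00943·458 - 0.103 = 0.024P*, so P* = 4.21/0.024 = 175.

N* ≈ 458, H* ≈ 13.2, P* ≈ 175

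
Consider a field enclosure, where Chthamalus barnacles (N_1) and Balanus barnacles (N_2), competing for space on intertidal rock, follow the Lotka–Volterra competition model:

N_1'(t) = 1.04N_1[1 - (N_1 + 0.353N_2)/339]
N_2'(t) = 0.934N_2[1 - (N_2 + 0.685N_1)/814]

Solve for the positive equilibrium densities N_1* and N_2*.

Setting both brackets to zero gives the nullclines N_1 + 0.353N_2 = 339 and 0.685N_1 + N_2 = 814.
Substituting N_2 = 814 - 0.685N_1 into the first: N_1(1 - 0.353·0.685) = 339 - 0.353·814.
So N_1* = 51.7/0.758 = 68.1, and then N_2* = 814 - 0.685·68.1 = 767.

N_1* ≈ 68.1, N_2* ≈ 767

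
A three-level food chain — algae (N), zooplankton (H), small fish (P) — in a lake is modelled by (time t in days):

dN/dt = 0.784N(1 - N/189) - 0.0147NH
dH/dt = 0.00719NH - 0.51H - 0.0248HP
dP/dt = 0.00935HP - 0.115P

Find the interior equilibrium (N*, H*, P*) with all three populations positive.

From dP/dt = 0: 0.00935H* = 0.115, so H* = 12.3.
From dN/dt = 0: 0.784(1 - N*/189) = 0.0147·12.3, giving N* = 189·(1 - 0.231) = 145.
From dH/dt = 0: 0.00719·145 - 0.51 = 0.0248P*, so P* = 0.536/0.0248 = 21.6.

N* ≈ 145, H* ≈ 12.3, P* ≈ 21.6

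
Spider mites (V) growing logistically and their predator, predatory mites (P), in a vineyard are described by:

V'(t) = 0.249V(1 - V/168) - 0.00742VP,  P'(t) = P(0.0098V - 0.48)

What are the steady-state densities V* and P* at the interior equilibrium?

V* ≈ 49, P* ≈ 23.8

From dP/dt = 0 with P > 0: 0.0098V* = 0.48, so V* = 49.
Substitute into dV/dt = 0: 0.249(1 - 49/168) = 0.00742P*.
The bracket is 0.708, giving P* = 0.176/0.00742 = 23.8.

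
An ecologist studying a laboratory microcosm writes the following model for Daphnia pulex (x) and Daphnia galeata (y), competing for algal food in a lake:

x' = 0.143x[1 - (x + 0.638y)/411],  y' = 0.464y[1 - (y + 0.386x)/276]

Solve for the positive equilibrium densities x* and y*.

Setting both brackets to zero gives the nullclines x + 0.638y = 411 and 0.386x + y = 276.
Substituting y = 276 - 0.386x into the first: x(1 - 0.638·0.386) = 411 - 0.638·276.
So x* = 235/0.754 = 312, and then y* = 276 - 0.386·312 = 156.

x* ≈ 312, y* ≈ 156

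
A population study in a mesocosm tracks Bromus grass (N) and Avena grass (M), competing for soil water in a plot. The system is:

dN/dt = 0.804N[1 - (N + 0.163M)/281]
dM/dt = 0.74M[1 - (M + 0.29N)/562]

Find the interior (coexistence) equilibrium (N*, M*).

N* ≈ 199, M* ≈ 504

Setting both brackets to zero gives the nullclines N + 0.163M = 281 and 0.29N + M = 562.
Substituting M = 562 - 0.29N into the first: N(1 - 0.163·0.29) = 281 - 0.163·562.
So N* = 189/0.953 = 199, and then M* = 562 - 0.29·199 = 504.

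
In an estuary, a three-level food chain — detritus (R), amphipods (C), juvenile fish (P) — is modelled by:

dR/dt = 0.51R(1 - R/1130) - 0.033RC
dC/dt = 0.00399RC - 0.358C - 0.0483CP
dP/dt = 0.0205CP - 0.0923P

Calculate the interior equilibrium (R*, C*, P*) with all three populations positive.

From dP/dt = 0: 0.0205C* = 0.0923, so C* = 4.5.
From dR/dt = 0: 0.51(1 - R*/1130) = 0.033·4.5, giving R* = 1130·(1 - 0.291) = 801.
From dC/dt = 0: 0.00399·801 - 0.358 = 0.0483P*, so P* = 2.84/0.0483 = 58.7.

R* ≈ 801, C* ≈ 4.5, P* ≈ 58.7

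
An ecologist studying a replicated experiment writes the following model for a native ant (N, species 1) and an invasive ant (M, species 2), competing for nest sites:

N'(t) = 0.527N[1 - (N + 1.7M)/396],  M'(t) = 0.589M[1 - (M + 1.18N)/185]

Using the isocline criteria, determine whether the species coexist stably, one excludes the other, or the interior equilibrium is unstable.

Compare the nullcline intercepts: K1/α12 = 396/1.7 = 233 > K2 = 185; K2/α21 = 185/1.18 = 157 < K1 = 396.
Since the inequalities point opposite ways, species 1 can invade but species 2 cannot.

species 1 excludes species 2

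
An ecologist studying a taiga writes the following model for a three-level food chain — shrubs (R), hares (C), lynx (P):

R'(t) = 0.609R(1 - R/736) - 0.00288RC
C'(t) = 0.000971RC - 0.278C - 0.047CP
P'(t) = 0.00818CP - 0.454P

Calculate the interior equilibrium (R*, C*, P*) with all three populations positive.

R* ≈ 543, C* ≈ 55.5, P* ≈ 5.3

From dP/dt = 0: 0.00818C* = 0.454, so C* = 55.5.
From dR/dt = 0: 0.609(1 - R*/736) = 0.00288·55.5, giving R* = 736·(1 - 0.262) = 543.
From dC/dt = 0: 0.000971·543 - 0.278 = 0.047P*, so P* = 0.249/0.047 = 5.3.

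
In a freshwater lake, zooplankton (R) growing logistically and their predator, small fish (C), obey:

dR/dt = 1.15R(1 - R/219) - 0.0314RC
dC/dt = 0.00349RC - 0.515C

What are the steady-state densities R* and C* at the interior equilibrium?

From dC/dt = 0 with C > 0: 0.00349R* = 0.515, so R* = 148.
Substitute into dR/dt = 0: 1.15(1 - 148/219) = 0.0314C*.
The bracket is 0.326, giving C* = 0.375/0.0314 = 11.9.

R* ≈ 148, C* ≈ 11.9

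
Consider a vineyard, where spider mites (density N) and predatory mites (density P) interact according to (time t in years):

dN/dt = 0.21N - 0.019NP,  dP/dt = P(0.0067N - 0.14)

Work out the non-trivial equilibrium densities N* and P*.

Set dP/dt = 0 with P > 0: 0.0067N - 0.14 = 0, so N* = 0.14/0.0067 = 20.9.
Set dN/dt = 0 with N > 0: 0.21 - 0.019P = 0, so P* = 0.21/0.019 = 11.1.

N* ≈ 20.9, P* ≈ 11.1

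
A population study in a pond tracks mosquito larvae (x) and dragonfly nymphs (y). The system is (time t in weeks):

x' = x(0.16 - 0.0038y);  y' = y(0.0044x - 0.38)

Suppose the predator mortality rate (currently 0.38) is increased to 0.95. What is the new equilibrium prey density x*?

At the interior fixed point, setting dy/dt = 0 with y > 0 fixes x* = (predator death rate)/(xy coefficient) — independent of the other coefficients.
With the change, x* = 0.95/0.0044 = 216; it rises from 86.4.

x* ≈ 216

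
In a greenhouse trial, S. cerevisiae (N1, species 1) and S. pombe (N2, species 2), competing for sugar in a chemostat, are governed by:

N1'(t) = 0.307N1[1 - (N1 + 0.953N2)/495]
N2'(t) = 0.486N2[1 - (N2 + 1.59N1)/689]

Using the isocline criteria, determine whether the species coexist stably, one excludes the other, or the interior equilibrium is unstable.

Compare the nullcline intercepts: K1/α12 = 495/0.953 = 519 < K2 = 689; K2/α21 = 689/1.59 = 433 < K1 = 495.
Since both are reversed, neither can invade when rare; the interior point is a saddle.

unstable coexistence (outcome depends on initial conditions)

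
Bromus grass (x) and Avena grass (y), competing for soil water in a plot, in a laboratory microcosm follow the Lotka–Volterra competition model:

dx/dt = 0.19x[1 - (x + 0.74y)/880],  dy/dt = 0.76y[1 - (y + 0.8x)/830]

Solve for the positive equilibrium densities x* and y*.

Setting both brackets to zero gives the nullclines x + 0.74y = 880 and 0.8x + y = 830.
Substituting y = 830 - 0.8x into the first: x(1 - 0.74·0.8) = 880 - 0.74·830.
So x* = 266/0.408 = 651, and then y* = 830 - 0.8·651 = 309.

x* ≈ 651, y* ≈ 309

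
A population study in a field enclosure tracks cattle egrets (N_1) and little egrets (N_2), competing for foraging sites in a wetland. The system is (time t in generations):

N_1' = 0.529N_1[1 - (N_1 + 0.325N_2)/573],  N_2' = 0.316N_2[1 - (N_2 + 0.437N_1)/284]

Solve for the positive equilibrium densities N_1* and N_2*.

Setting both brackets to zero gives the nullclines N_1 + 0.325N_2 = 573 and 0.437N_1 + N_2 = 284.
Substituting N_2 = 284 - 0.437N_1 into the first: N_1(1 - 0.325·0.437) = 573 - 0.325·284.
So N_1* = 481/0.858 = 560, and then N_2* = 284 - 0.437·560 = 39.2.

N_1* ≈ 560, N_2* ≈ 39.2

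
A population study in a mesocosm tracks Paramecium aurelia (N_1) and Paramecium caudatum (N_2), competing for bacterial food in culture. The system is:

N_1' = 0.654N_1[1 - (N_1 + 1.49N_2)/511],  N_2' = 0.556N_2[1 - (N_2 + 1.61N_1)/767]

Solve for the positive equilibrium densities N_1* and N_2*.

Setting both brackets to zero gives the nullclines N_1 + 1.49N_2 = 511 and 1.61N_1 + N_2 = 767.
Substituting N_2 = 767 - 1.61N_1 into the first: N_1(1 - 1.49·1.61) = 511 - 1.49·767.
So N_1* = -632/-1.4 = 452, and then N_2* = 767 - 1.61·452 = 39.8.

N_1* ≈ 452, N_2* ≈ 39.8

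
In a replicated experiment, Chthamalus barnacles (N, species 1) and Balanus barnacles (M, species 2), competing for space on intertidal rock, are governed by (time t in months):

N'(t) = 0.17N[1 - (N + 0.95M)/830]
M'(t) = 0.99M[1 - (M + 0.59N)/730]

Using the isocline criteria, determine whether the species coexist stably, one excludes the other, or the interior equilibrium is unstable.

Compare the nullcline intercepts: K1/α12 = 830/0.95 = 874 > K2 = 730; K2/α21 = 730/0.59 = 1240 > K1 = 830.
Since both inequalities hold, each species can invade when rare, so the interior equilibrium is stable.

stable coexistence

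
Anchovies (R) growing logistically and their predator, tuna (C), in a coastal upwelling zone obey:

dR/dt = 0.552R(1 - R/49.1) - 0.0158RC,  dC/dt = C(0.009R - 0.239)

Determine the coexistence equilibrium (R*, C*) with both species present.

R* ≈ 26.6, C* ≈ 16

From dC/dt = 0 with C > 0: 0.009R* = 0.239, so R* = 26.6.
Substitute into dR/dt = 0: 0.552(1 - 26.6/49.1) = 0.0158C*.
The bracket is 0.459, giving C* = 0.253/0.0158 = 16.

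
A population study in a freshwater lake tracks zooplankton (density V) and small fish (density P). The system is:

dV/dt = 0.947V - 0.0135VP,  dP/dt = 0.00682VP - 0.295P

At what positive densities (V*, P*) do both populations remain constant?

Set dP/dt = 0 with P > 0: 0.00682V - 0.295 = 0, so V* = 0.295/0.00682 = 43.3.
Set dV/dt = 0 with V > 0: 0.947 - 0.0135P = 0, so P* = 0.947/0.0135 = 70.1.

V* ≈ 43.3, P* ≈ 70.1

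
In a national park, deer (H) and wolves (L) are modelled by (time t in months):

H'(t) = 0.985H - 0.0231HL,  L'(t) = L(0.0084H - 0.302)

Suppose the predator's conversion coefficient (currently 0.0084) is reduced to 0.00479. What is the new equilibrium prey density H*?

At the interior fixed point, setting dL/dt = 0 with L > 0 fixes H* = (predator death rate)/(HL coefficient) — independent of the other coefficients.
With the change, H* = 0.302/0.00479 = 63; it rises from 36.

H* ≈ 63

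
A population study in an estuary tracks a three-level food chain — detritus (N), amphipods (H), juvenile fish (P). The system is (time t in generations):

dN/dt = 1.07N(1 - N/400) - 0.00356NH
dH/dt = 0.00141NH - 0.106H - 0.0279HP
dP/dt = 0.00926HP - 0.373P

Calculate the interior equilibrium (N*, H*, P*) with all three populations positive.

N* ≈ 346, H* ≈ 40.3, P* ≈ 13.7

From dP/dt = 0: 0.00926H* = 0.373, so H* = 40.3.
From dN/dt = 0: 1.07(1 - N*/400) = 0.00356·40.3, giving N* = 400·(1 - 0.134) = 346.
From dH/dt = 0: 0.00141·346 - 0.106 = 0.0279P*, so P* = 0.382/0.0279 = 13.7.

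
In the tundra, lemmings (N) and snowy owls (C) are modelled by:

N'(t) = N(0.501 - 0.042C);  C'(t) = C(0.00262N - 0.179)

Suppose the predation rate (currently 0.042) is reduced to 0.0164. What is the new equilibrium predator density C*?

At the interior fixed point, setting dN/dt = 0 with N > 0 fixes C* = (prey growth rate)/(NC coefficient) — independent of the other coefficients.
With the change, C* = 0.501/0.0164 = 30.5; it rises from 11.9.

C* ≈ 30.5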